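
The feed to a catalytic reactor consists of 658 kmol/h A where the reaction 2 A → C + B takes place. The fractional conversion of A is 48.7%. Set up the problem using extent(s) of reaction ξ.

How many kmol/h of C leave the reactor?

160 kmol/h

A reacted = 0.487 × 658 = 320.4 kmol/h; ν_A = −2, so ξ = 320.4/2 = 160.2 kmol/h.
Outlet amounts (n = n₀ + ν ξ):
  A: 658 − 2(160.2) = 337.6
  C: 0 + 1(160.2) = 160.2
  B: 0 + 1(160.2) = 160.2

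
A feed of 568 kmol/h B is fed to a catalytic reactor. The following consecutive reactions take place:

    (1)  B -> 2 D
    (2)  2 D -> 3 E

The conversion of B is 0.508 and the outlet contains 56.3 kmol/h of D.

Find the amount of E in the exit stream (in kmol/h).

Conversion of B: B consumed = 1ξ₁ = 0.508 × 568 → ξ₁ = 288.5 kmol/h.
D balance: n_D = 0 + 2ξ₁ − 2ξ₂ = 56.3 → ξ₂ = (2·288.5 − 56.3)/2 = 260.4 kmol/h.
Outlet amounts (n = n₀ + Σ ν·ξ):
  B: 568 − 1(288.5) = 279.5
  D: 0 + 2(288.5) − 2(260.4) = 56.3
  E: 0 + 3(260.4) = 781.2

781 kmol/h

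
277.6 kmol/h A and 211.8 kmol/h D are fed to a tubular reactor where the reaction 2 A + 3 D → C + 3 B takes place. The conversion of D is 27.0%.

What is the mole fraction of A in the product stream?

0.509

D reacted = 0.27 × 211.8 = 57.19 kmol/h; ν_D = −3, so ξ = 57.19/3 = 19.06 kmol/h.
Outlet amounts (n = n₀ + ν ξ):
  A: 277.6 − 2(19.06) = 239.5
  D: 211.8 − 3(19.06) = 154.6
  C: 0 + 1(19.06) = 19.06
  B: 0 + 3(19.06) = 57.19
Total out = 470.3 kmol/h; y_A = 239.5 / 470.3 = 0.5092.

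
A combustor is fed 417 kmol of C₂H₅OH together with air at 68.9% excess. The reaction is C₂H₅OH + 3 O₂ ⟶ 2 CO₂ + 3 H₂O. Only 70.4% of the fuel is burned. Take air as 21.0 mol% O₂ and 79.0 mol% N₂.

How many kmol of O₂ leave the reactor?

1230 kmol

Stoichiometric O₂ = 3 × 417 = 1251 kmol; O₂ fed = 1251 × 1.689 = 2113 kmol.
N₂ fed = 2113 × 79/21 = 7949 kmol.
Fuel reacted = 0.704 × 417 → ξ = 293.6 kmol.
Outlet (n = n₀ + ν ξ):
  C₂H₅OH: 417 − 1(293.6) = 123.4
  O₂: 2113 − 3(293.6) = 1232
  N₂: 7949 (inert)
  CO₂: 0 + 2(293.6) = 587.1
  H₂O: 0 + 3(293.6) = 880.7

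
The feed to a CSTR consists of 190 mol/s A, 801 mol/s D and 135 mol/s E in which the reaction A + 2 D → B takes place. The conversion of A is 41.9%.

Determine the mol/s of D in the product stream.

642 mol/s

A reacted = 0.419 × 190 = 79.61 mol/s; ν_A = −1, so ξ = 79.61/1 = 79.61 mol/s.
Outlet amounts (n = n₀ + ν ξ):
  A: 190 − 1(79.61) = 110.4
  D: 801 − 2(79.61) = 641.8
  B: 0 + 1(79.61) = 79.61
  E: 135 (inert)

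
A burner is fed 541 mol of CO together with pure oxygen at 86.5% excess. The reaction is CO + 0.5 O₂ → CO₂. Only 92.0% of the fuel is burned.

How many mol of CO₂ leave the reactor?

Stoichiometric O₂ = 0.5 × 541 = 270.5 mol; O₂ fed = 270.5 × 1.865 = 504.5 mol.
Fuel reacted = 0.92 × 541 → ξ = 497.7 mol.
Outlet (n = n₀ + ν ξ):
  CO: 541 − 1(497.7) = 43.28
  O₂: 504.5 − 0.5(497.7) = 255.6
  CO₂: 0 + 1(497.7) = 497.7

498 mol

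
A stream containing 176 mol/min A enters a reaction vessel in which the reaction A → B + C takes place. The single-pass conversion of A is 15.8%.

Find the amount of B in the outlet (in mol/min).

27.8 mol/min

A reacted = 0.158 × 176 = 27.81 mol/min; ν_A = −1, so ξ = 27.81/1 = 27.81 mol/min.
Outlet amounts (n = n₀ + ν ξ):
  A: 176 − 1(27.81) = 148.2
  B: 0 + 1(27.81) = 27.81
  C: 0 + 1(27.81) = 27.81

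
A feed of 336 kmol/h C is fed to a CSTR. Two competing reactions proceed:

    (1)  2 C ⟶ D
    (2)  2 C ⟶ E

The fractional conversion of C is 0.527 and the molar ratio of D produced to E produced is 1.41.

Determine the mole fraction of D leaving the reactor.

Conversion of C: C consumed = 0.527 × 336 = 177.1 kmol/h = 2ξ₁ + 2ξ₂.
Selectivity: 1ξ₁ / (1ξ₂) = 1.41 → ξ₁ = 1.41 ξ₂.
Substitute: (2·1.41 + 2) ξ₂ = 177.1 → ξ₂ = 36.74 kmol/h, ξ₁ = 51.8 kmol/h.
Outlet amounts (n = n₀ + Σ ν·ξ):
  C: 336 − 2(51.8) − 2(36.74) = 158.9
  D: 0 + 1(51.8) = 51.8
  E: 0 + 1(36.74) = 36.74
Total out = 247.5 kmol/h; y_D = 51.8 / 247.5 = 0.2093.

0.209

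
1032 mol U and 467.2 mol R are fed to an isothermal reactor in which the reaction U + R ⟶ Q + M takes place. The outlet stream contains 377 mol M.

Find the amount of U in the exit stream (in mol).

655 mol

For M: n = n₀ + 1ξ → 377 = 0 + 1ξ, giving ξ = 377 mol.
Outlet amounts (n = n₀ + ν ξ):
  U: 1032 − 1(377) = 655
  R: 467.2 − 1(377) = 90.2
  Q: 0 + 1(377) = 377
  M: 0 + 1(377) = 377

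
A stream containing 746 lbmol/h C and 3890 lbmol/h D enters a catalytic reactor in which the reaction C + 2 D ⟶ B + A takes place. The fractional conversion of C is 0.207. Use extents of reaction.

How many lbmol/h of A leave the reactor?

154 lbmol/h

C reacted = 0.207 × 746 = 154.4 lbmol/h; ν_C = −1, so ξ = 154.4/1 = 154.4 lbmol/h.
Outlet amounts (n = n₀ + ν ξ):
  C: 746 − 1(154.4) = 591.6
  D: 3890 − 2(154.4) = 3581
  B: 0 + 1(154.4) = 154.4
  A: 0 + 1(154.4) = 154.4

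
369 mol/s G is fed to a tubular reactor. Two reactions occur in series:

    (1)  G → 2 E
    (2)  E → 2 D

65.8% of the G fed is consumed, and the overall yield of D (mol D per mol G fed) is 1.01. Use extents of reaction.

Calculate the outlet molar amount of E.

Conversion of G: G consumed = 1ξ₁ = 0.658 × 369 → ξ₁ = 242.8 mol/s.
Yield of D: 2ξ₂ / 369 = 1.01 → ξ₂ = 186.3 mol/s.
Outlet amounts (n = n₀ + Σ ν·ξ):
  G: 369 − 1(242.8) = 126.2
  E: 0 + 2(242.8) − 1(186.3) = 299.3
  D: 0 + 2(186.3) = 372.7

299 mol/s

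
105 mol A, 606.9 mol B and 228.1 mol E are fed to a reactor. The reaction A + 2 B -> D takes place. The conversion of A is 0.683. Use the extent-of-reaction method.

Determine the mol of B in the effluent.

463 mol

A reacted = 0.683 × 105 = 71.72 mol; ν_A = −1, so ξ = 71.72/1 = 71.72 mol.
Outlet amounts (n = n₀ + ν ξ):
  A: 105 − 1(71.72) = 33.28
  B: 606.9 − 2(71.72) = 463.5
  D: 0 + 1(71.72) = 71.72
  E: 228.1 (inert)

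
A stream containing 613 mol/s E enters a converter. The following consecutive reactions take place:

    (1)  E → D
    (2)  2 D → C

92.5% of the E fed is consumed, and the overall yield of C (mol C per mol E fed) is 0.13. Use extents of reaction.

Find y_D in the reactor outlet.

0.764

Conversion of E: E consumed = 1ξ₁ = 0.925 × 613 → ξ₁ = 567 mol/s.
Yield of C: 1ξ₂ / 613 = 0.13 → ξ₂ = 79.69 mol/s.
Outlet amounts (n = n₀ + Σ ν·ξ):
  E: 613 − 1(567) = 45.98
  D: 0 + 1(567) − 2(79.69) = 407.6
  C: 0 + 1(79.69) = 79.69
Total out = 533.3 mol/s; y_D = 407.6 / 533.3 = 0.7644.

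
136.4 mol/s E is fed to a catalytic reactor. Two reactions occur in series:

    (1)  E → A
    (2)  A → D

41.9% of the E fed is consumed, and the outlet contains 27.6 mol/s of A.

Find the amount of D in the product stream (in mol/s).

29.6 mol/s

Conversion of E: E consumed = 1ξ₁ = 0.419 × 136.4 → ξ₁ = 57.15 mol/s.
A balance: n_A = 0 + 1ξ₁ − 1ξ₂ = 27.6 → ξ₂ = (1·57.15 − 27.6)/1 = 29.55 mol/s.
Outlet amounts (n = n₀ + Σ ν·ξ):
  E: 136.4 − 1(57.15) = 79.25
  A: 0 + 1(57.15) − 1(29.55) = 27.6
  D: 0 + 1(29.55) = 29.55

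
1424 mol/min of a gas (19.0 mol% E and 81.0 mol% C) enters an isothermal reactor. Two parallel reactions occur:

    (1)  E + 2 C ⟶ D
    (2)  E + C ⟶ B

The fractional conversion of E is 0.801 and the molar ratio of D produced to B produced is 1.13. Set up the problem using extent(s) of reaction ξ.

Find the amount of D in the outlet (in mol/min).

Conversion of E: E consumed = 0.801 × 270.6 = 216.7 mol/min = 1ξ₁ + 1ξ₂.
Selectivity: 1ξ₁ / (1ξ₂) = 1.13 → ξ₁ = 1.13 ξ₂.
Substitute: (1·1.13 + 1) ξ₂ = 216.7 → ξ₂ = 101.7 mol/min, ξ₁ = 115 mol/min.
Outlet amounts (n = n₀ + Σ ν·ξ):
  E: 270.6 − 1(115) − 1(101.7) = 53.84
  C: 1153 − 2(115) − 1(101.7) = 821.7
  D: 0 + 1(115) = 115
  B: 0 + 1(101.7) = 101.7

115 mol/min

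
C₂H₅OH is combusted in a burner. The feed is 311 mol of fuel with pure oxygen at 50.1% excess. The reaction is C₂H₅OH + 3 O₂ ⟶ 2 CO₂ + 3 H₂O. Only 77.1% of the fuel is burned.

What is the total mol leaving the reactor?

Stoichiometric O₂ = 3 × 311 = 933 mol; O₂ fed = 933 × 1.501 = 1400 mol.
Fuel reacted = 0.771 × 311 → ξ = 239.8 mol.
Outlet (n = n₀ + ν ξ):
  C₂H₅OH: 311 − 1(239.8) = 71.22
  O₂: 1400 − 3(239.8) = 681.1
  CO₂: 0 + 2(239.8) = 479.6
  H₂O: 0 + 3(239.8) = 719.3
Total out = 71.22 + 681.1 + 479.6 + 719.3 = 1951 mol.

1950 mol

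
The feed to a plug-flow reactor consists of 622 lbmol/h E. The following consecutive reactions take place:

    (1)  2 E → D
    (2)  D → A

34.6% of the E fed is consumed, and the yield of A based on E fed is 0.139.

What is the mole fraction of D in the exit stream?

Conversion of E: E consumed = 2ξ₁ = 0.346 × 622 → ξ₁ = 107.6 lbmol/h.
Yield of A: 1ξ₂ / 622 = 0.139 → ξ₂ = 86.46 lbmol/h.
Outlet amounts (n = n₀ + Σ ν·ξ):
  E: 622 − 2(107.6) = 406.8
  D: 0 + 1(107.6) − 1(86.46) = 21.15
  A: 0 + 1(86.46) = 86.46
Total out = 514.4 lbmol/h; y_D = 21.15 / 514.4 = 0.04111.

0.0411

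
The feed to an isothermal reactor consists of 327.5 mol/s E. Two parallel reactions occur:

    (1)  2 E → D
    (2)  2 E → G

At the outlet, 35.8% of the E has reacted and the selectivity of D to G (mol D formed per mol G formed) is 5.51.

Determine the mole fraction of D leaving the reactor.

0.185

Conversion of E: E consumed = 0.358 × 327.5 = 117.2 mol/s = 2ξ₁ + 2ξ₂.
Selectivity: 1ξ₁ / (1ξ₂) = 5.51 → ξ₁ = 5.51 ξ₂.
Substitute: (2·5.51 + 2) ξ₂ = 117.2 → ξ₂ = 9.005 mol/s, ξ₁ = 49.62 mol/s.
Outlet amounts (n = n₀ + Σ ν·ξ):
  E: 327.5 − 2(49.62) − 2(9.005) = 210.3
  D: 0 + 1(49.62) = 49.62
  G: 0 + 1(9.005) = 9.005
Total out = 268.9 mol/s; y_D = 49.62 / 268.9 = 0.1845.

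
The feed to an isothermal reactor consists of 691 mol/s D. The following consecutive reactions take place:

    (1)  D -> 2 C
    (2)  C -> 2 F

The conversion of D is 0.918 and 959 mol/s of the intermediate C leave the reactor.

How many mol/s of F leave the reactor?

619 mol/s

Conversion of D: D consumed = 1ξ₁ = 0.918 × 691 → ξ₁ = 634.3 mol/s.
C balance: n_C = 0 + 2ξ₁ − 1ξ₂ = 959 → ξ₂ = (2·634.3 − 959)/1 = 309.7 mol/s.
Outlet amounts (n = n₀ + Σ ν·ξ):
  D: 691 − 1(634.3) = 56.66
  C: 0 + 2(634.3) − 1(309.7) = 959
  F: 0 + 2(309.7) = 619.4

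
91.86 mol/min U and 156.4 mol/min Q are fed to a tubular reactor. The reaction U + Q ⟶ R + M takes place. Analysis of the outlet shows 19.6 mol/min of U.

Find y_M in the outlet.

For U: n = n₀ − 1ξ → 19.6 = 91.86 − 1ξ, giving ξ = 72.26 mol/min.
Outlet amounts (n = n₀ + ν ξ):
  U: 91.86 − 1(72.26) = 19.6
  Q: 156.4 − 1(72.26) = 84.14
  R: 0 + 1(72.26) = 72.26
  M: 0 + 1(72.26) = 72.26
Total out = 248.3 mol/min; y_M = 72.26 / 248.3 = 0.2911.

0.291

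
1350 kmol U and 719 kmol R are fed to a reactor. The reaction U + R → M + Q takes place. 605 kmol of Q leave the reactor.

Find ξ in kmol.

ξ = 605 kmol

For Q: n = n₀ + 1ξ → 605 = 0 + 1ξ, giving ξ = 605 kmol.
Outlet amounts (n = n₀ + ν ξ):
  U: 1350 − 1(605) = 745
  R: 719 − 1(605) = 114
  M: 0 + 1(605) = 605
  Q: 0 + 1(605) = 605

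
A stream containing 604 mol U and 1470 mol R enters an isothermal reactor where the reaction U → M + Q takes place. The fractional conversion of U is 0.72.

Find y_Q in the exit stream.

U reacted = 0.72 × 604 = 434.9 mol; ν_U = −1, so ξ = 434.9/1 = 434.9 mol.
Outlet amounts (n = n₀ + ν ξ):
  U: 604 − 1(434.9) = 169.1
  M: 0 + 1(434.9) = 434.9
  Q: 0 + 1(434.9) = 434.9
  R: 1470 (inert)
Total out = 2509 mol; y_Q = 434.9 / 2509 = 0.1733.

0.173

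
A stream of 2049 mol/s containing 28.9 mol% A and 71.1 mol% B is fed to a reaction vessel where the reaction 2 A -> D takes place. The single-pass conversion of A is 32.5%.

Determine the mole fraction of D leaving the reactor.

0.0493

A reacted = 0.325 × 592.2 = 192.5 mol/s; ν_A = −2, so ξ = 192.5/2 = 96.23 mol/s.
Outlet amounts (n = n₀ + ν ξ):
  A: 592.2 − 2(96.23) = 399.7
  D: 0 + 1(96.23) = 96.23
  B: 1457 (inert)
Total out = 1953 mol/s; y_D = 96.23 / 1953 = 0.04928.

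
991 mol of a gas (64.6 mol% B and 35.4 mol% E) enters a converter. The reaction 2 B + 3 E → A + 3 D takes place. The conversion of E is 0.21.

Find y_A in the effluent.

E reacted = 0.21 × 350.8 = 73.67 mol; ν_E = −3, so ξ = 73.67/3 = 24.56 mol.
Outlet amounts (n = n₀ + ν ξ):
  B: 640.2 − 2(24.56) = 591.1
  E: 350.8 − 3(24.56) = 277.1
  A: 0 + 1(24.56) = 24.56
  D: 0 + 3(24.56) = 73.67
Total out = 966.4 mol; y_A = 24.56 / 966.4 = 0.02541.

0.0254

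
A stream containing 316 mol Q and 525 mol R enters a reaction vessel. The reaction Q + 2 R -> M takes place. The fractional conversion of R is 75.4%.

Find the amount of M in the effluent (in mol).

198 mol

R reacted = 0.754 × 525 = 395.9 mol; ν_R = −2, so ξ = 395.9/2 = 197.9 mol.
Outlet amounts (n = n₀ + ν ξ):
  Q: 316 − 1(197.9) = 118.1
  R: 525 − 2(197.9) = 129.1
  M: 0 + 1(197.9) = 197.9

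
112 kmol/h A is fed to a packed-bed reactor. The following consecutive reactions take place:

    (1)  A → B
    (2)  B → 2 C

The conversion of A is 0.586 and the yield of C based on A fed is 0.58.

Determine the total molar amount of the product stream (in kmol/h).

Conversion of A: A consumed = 1ξ₁ = 0.586 × 112 → ξ₁ = 65.63 kmol/h.
Yield of C: 2ξ₂ / 112 = 0.58 → ξ₂ = 32.48 kmol/h.
Outlet amounts (n = n₀ + Σ ν·ξ):
  A: 112 − 1(65.63) = 46.37
  B: 0 + 1(65.63) − 1(32.48) = 33.15
  C: 0 + 2(32.48) = 64.96
Total out = 46.37 + 33.15 + 64.96 = 144.5 kmol/h.

144 kmol/h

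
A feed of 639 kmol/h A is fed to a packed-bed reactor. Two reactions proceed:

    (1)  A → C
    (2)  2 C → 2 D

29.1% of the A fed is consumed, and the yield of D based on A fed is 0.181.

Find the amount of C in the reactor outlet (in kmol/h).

70.3 kmol/h

Conversion of A: A consumed = 1ξ₁ = 0.291 × 639 → ξ₁ = 185.9 kmol/h.
Yield of D: 2ξ₂ / 639 = 0.181 → ξ₂ = 57.83 kmol/h.
Outlet amounts (n = n₀ + Σ ν·ξ):
  A: 639 − 1(185.9) = 453.1
  C: 0 + 1(185.9) − 2(57.83) = 70.29
  D: 0 + 2(57.83) = 115.7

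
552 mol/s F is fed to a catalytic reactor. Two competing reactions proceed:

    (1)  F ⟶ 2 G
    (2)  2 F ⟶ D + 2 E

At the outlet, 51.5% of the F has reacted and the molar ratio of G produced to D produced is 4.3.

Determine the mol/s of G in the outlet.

295 mol/s

Conversion of F: F consumed = 0.515 × 552 = 284.3 mol/s = 1ξ₁ + 2ξ₂.
Selectivity: 2ξ₁ / (1ξ₂) = 4.3 → ξ₁ = 2.15 ξ₂.
Substitute: (1·2.15 + 2) ξ₂ = 284.3 → ξ₂ = 68.5 mol/s, ξ₁ = 147.3 mol/s.
Outlet amounts (n = n₀ + Σ ν·ξ):
  F: 552 − 1(147.3) − 2(68.5) = 267.7
  G: 0 + 2(147.3) = 294.6
  D: 0 + 1(68.5) = 68.5
  E: 0 + 2(68.5) = 137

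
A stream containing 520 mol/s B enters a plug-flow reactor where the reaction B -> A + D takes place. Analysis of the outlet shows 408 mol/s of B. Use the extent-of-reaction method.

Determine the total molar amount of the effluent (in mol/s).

For B: n = n₀ − 1ξ → 408 = 520 − 1ξ, giving ξ = 112 mol/s.
Outlet amounts (n = n₀ + ν ξ):
  B: 520 − 1(112) = 408
  A: 0 + 1(112) = 112
  D: 0 + 1(112) = 112
Total out = 408 + 112 + 112 = 632 mol/s.

632 mol/s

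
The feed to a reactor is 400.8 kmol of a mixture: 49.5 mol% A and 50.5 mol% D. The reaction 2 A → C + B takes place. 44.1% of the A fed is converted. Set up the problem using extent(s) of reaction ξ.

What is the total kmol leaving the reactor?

A reacted = 0.441 × 198.4 = 87.49 kmol; ν_A = −2, so ξ = 87.49/2 = 43.75 kmol.
Outlet amounts (n = n₀ + ν ξ):
  A: 198.4 − 2(43.75) = 110.9
  C: 0 + 1(43.75) = 43.75
  B: 0 + 1(43.75) = 43.75
  D: 202.4 (inert)
Total out = 110.9 + 43.75 + 43.75 + 202.4 = 400.8 kmol.

401 kmol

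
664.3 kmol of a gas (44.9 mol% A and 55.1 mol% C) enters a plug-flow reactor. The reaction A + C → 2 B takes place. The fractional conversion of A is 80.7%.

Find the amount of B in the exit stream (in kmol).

481 kmol

A reacted = 0.807 × 298.3 = 240.7 kmol; ν_A = −1, so ξ = 240.7/1 = 240.7 kmol.
Outlet amounts (n = n₀ + ν ξ):
  A: 298.3 − 1(240.7) = 57.57
  C: 366 − 1(240.7) = 125.3
  B: 0 + 2(240.7) = 481.4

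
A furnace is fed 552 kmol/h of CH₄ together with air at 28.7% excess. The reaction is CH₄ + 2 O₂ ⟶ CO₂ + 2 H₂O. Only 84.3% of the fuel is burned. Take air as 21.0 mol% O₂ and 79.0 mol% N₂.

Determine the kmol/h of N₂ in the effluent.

5350 kmol/h

Stoichiometric O₂ = 2 × 552 = 1104 kmol/h; O₂ fed = 1104 × 1.287 = 1421 kmol/h.
N₂ fed = 1421 × 79/21 = 5345 kmol/h.
Fuel reacted = 0.843 × 552 → ξ = 465.3 kmol/h.
Outlet (n = n₀ + ν ξ):
  CH₄: 552 − 1(465.3) = 86.66
  O₂: 1421 − 2(465.3) = 490.2
  N₂: 5345 (inert)
  CO₂: 0 + 1(465.3) = 465.3
  H₂O: 0 + 2(465.3) = 930.7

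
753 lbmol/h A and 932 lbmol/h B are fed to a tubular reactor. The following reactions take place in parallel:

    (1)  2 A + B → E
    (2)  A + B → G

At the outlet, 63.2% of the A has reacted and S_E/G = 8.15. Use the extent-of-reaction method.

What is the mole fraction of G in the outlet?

0.0228

Conversion of A: A consumed = 0.632 × 753 = 475.9 lbmol/h = 2ξ₁ + 1ξ₂.
Selectivity: 1ξ₁ / (1ξ₂) = 8.15 → ξ₁ = 8.15 ξ₂.
Substitute: (2·8.15 + 1) ξ₂ = 475.9 → ξ₂ = 27.51 lbmol/h, ξ₁ = 224.2 lbmol/h.
Outlet amounts (n = n₀ + Σ ν·ξ):
  A: 753 − 2(224.2) − 1(27.51) = 277.1
  B: 932 − 1(224.2) − 1(27.51) = 680.3
  E: 0 + 1(224.2) = 224.2
  G: 0 + 1(27.51) = 27.51
Total out = 1209 lbmol/h; y_G = 27.51 / 1209 = 0.02275.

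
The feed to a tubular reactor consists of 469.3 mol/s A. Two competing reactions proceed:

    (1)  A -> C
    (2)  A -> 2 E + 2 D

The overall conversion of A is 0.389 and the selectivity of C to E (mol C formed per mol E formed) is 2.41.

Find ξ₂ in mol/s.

ξ₂ = 31.4 mol/s

Conversion of A: A consumed = 0.389 × 469.3 = 182.6 mol/s = 1ξ₁ + 1ξ₂.
Selectivity: 1ξ₁ / (2ξ₂) = 2.41 → ξ₁ = 4.82 ξ₂.
Substitute: (1·4.82 + 1) ξ₂ = 182.6 → ξ₂ = 31.37 mol/s, ξ₁ = 151.2 mol/s.
Outlet amounts (n = n₀ + Σ ν·ξ):
  A: 469.3 − 1(151.2) − 1(31.37) = 286.7
  C: 0 + 1(151.2) = 151.2
  E: 0 + 2(31.37) = 62.73
  D: 0 + 2(31.37) = 62.73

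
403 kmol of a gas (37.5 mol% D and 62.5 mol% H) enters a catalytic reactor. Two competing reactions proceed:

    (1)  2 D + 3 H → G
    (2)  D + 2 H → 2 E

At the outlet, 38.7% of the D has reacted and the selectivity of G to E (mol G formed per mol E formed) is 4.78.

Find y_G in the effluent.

Conversion of D: D consumed = 0.387 × 151.1 = 58.49 kmol = 2ξ₁ + 1ξ₂.
Selectivity: 1ξ₁ / (2ξ₂) = 4.78 → ξ₁ = 9.56 ξ₂.
Substitute: (2·9.56 + 1) ξ₂ = 58.49 → ξ₂ = 2.907 kmol, ξ₁ = 27.79 kmol.
Outlet amounts (n = n₀ + Σ ν·ξ):
  D: 151.1 − 2(27.79) − 1(2.907) = 92.64
  H: 251.9 − 3(27.79) − 2(2.907) = 162.7
  G: 0 + 1(27.79) = 27.79
  E: 0 + 2(2.907) = 5.814
Total out = 288.9 kmol; y_G = 27.79 / 288.9 = 0.09618.

0.0962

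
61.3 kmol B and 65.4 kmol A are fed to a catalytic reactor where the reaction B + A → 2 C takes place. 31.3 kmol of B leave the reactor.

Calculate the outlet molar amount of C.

60 kmol

For B: n = n₀ − 1ξ → 31.3 = 61.3 − 1ξ, giving ξ = 30 kmol.
Outlet amounts (n = n₀ + ν ξ):
  B: 61.3 − 1(30) = 31.3
  A: 65.4 − 1(30) = 35.4
  C: 0 + 2(30) = 60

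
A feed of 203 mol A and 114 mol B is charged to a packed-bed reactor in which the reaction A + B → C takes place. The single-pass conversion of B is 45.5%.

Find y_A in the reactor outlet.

0.57

B reacted = 0.455 × 114 = 51.87 mol; ν_B = −1, so ξ = 51.87/1 = 51.87 mol.
Outlet amounts (n = n₀ + ν ξ):
  A: 203 − 1(51.87) = 151.1
  B: 114 − 1(51.87) = 62.13
  C: 0 + 1(51.87) = 51.87
Total out = 265.1 mol; y_A = 151.1 / 265.1 = 0.57.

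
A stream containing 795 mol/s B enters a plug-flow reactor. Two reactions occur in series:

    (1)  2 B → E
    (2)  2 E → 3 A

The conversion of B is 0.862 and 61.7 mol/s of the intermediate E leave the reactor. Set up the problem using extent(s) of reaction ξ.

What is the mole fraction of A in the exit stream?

Conversion of B: B consumed = 2ξ₁ = 0.862 × 795 → ξ₁ = 342.6 mol/s.
E balance: n_E = 0 + 1ξ₁ − 2ξ₂ = 61.7 → ξ₂ = (1·342.6 − 61.7)/2 = 140.5 mol/s.
Outlet amounts (n = n₀ + Σ ν·ξ):
  B: 795 − 2(342.6) = 109.7
  E: 0 + 1(342.6) − 2(140.5) = 61.7
  A: 0 + 3(140.5) = 421.4
Total out = 592.8 mol/s; y_A = 421.4 / 592.8 = 0.7109.

0.711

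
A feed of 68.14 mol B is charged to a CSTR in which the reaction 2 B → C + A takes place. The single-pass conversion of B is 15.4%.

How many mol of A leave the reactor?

B reacted = 0.154 × 68.14 = 10.49 mol; ν_B = −2, so ξ = 10.49/2 = 5.247 mol.
Outlet amounts (n = n₀ + ν ξ):
  B: 68.14 − 2(5.247) = 57.65
  C: 0 + 1(5.247) = 5.247
  A: 0 + 1(5.247) = 5.247

5.25 mol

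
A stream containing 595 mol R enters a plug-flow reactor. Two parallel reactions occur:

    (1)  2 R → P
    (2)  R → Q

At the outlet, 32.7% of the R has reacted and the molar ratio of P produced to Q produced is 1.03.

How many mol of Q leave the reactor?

Conversion of R: R consumed = 0.327 × 595 = 194.6 mol = 2ξ₁ + 1ξ₂.
Selectivity: 1ξ₁ / (1ξ₂) = 1.03 → ξ₁ = 1.03 ξ₂.
Substitute: (2·1.03 + 1) ξ₂ = 194.6 → ξ₂ = 63.58 mol, ξ₁ = 65.49 mol.
Outlet amounts (n = n₀ + Σ ν·ξ):
  R: 595 − 2(65.49) − 1(63.58) = 400.4
  P: 0 + 1(65.49) = 65.49
  Q: 0 + 1(63.58) = 63.58

63.6 mol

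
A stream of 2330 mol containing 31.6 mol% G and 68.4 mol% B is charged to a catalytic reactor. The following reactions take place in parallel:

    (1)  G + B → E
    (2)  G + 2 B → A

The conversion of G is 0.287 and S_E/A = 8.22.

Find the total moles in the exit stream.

Conversion of G: G consumed = 0.287 × 736.3 = 211.3 mol = 1ξ₁ + 1ξ₂.
Selectivity: 1ξ₁ / (1ξ₂) = 8.22 → ξ₁ = 8.22 ξ₂.
Substitute: (1·8.22 + 1) ξ₂ = 211.3 → ξ₂ = 22.92 mol, ξ₁ = 188.4 mol.
Outlet amounts (n = n₀ + Σ ν·ξ):
  G: 736.3 − 1(188.4) − 1(22.92) = 525
  B: 1594 − 1(188.4) − 2(22.92) = 1359
  E: 0 + 1(188.4) = 188.4
  A: 0 + 1(22.92) = 22.92
Total out = 525 + 1359 + 188.4 + 22.92 = 2096 mol.

2100 mol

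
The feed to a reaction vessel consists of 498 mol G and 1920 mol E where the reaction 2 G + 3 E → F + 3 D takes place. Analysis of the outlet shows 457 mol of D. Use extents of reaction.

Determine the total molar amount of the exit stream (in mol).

For D: n = n₀ + 3ξ → 457 = 0 + 3ξ, giving ξ = 152.3 mol.
Outlet amounts (n = n₀ + ν ξ):
  G: 498 − 2(152.3) = 193.3
  E: 1920 − 3(152.3) = 1463
  F: 0 + 1(152.3) = 152.3
  D: 0 + 3(152.3) = 457
Total out = 193.3 + 1463 + 152.3 + 457 = 2266 mol.

2270 mol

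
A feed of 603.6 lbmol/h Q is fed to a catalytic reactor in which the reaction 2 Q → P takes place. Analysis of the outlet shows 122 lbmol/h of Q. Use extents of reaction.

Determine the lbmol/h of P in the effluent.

For Q: n = n₀ − 2ξ → 122 = 603.6 − 2ξ, giving ξ = 240.8 lbmol/h.
Outlet amounts (n = n₀ + ν ξ):
  Q: 603.6 − 2(240.8) = 122
  P: 0 + 1(240.8) = 240.8

241 lbmol/h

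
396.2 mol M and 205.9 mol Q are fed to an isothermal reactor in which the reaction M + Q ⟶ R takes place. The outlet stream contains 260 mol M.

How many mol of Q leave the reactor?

For M: n = n₀ − 1ξ → 260 = 396.2 − 1ξ, giving ξ = 136.2 mol.
Outlet amounts (n = n₀ + ν ξ):
  M: 396.2 − 1(136.2) = 260
  Q: 205.9 − 1(136.2) = 69.7
  R: 0 + 1(136.2) = 136.2

69.7 mol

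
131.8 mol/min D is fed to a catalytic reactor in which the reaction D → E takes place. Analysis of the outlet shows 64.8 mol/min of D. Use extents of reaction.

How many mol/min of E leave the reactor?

67 mol/min

For D: n = n₀ − 1ξ → 64.8 = 131.8 − 1ξ, giving ξ = 67 mol/min.
Outlet amounts (n = n₀ + ν ξ):
  D: 131.8 − 1(67) = 64.8
  E: 0 + 1(67) = 67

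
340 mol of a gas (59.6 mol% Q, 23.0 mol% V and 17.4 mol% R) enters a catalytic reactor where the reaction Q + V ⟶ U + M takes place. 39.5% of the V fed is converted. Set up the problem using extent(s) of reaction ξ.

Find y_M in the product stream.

V reacted = 0.395 × 78.2 = 30.89 mol; ν_V = −1, so ξ = 30.89/1 = 30.89 mol.
Outlet amounts (n = n₀ + ν ξ):
  Q: 202.6 − 1(30.89) = 171.8
  V: 78.2 − 1(30.89) = 47.31
  U: 0 + 1(30.89) = 30.89
  M: 0 + 1(30.89) = 30.89
  R: 59.16 (inert)
Total out = 340 mol; y_M = 30.89 / 340 = 0.09085.

0.0909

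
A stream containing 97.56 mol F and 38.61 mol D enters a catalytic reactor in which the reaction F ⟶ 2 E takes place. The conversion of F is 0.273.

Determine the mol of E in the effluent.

F reacted = 0.273 × 97.56 = 26.63 mol; ν_F = −1, so ξ = 26.63/1 = 26.63 mol.
Outlet amounts (n = n₀ + ν ξ):
  F: 97.56 − 1(26.63) = 70.93
  E: 0 + 2(26.63) = 53.27
  D: 38.61 (inert)

53.3 mol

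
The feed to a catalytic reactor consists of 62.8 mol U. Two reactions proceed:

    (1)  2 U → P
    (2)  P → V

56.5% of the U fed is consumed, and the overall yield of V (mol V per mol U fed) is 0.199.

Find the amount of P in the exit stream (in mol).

5.24 mol

Conversion of U: U consumed = 2ξ₁ = 0.565 × 62.8 → ξ₁ = 17.74 mol.
Yield of V: 1ξ₂ / 62.8 = 0.199 → ξ₂ = 12.5 mol.
Outlet amounts (n = n₀ + Σ ν·ξ):
  U: 62.8 − 2(17.74) = 27.32
  P: 0 + 1(17.74) − 1(12.5) = 5.244
  V: 0 + 1(12.5) = 12.5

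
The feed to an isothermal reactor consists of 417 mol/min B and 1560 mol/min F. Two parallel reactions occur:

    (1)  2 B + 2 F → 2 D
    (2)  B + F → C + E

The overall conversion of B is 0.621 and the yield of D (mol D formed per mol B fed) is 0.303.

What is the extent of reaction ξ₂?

Yield of D: 2ξ₁ / 417 = 0.303 → ξ₁ = 63.18 mol/min.
Conversion of B: 2ξ₁ + 1ξ₂ = 0.621 × 417 = 259 → ξ₂ = 132.6 mol/min.
Outlet amounts (n = n₀ + Σ ν·ξ):
  B: 417 − 2(63.18) − 1(132.6) = 158
  F: 1560 − 2(63.18) − 1(132.6) = 1301
  D: 0 + 2(63.18) = 126.4
  C: 0 + 1(132.6) = 132.6
  E: 0 + 1(132.6) = 132.6

ξ₂ = 133 mol/min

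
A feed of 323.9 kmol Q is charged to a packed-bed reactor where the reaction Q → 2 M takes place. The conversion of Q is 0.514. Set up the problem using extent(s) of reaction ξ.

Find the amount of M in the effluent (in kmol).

333 kmol

Q reacted = 0.514 × 323.9 = 166.5 kmol; ν_Q = −1, so ξ = 166.5/1 = 166.5 kmol.
Outlet amounts (n = n₀ + ν ξ):
  Q: 323.9 − 1(166.5) = 157.4
  M: 0 + 2(166.5) = 333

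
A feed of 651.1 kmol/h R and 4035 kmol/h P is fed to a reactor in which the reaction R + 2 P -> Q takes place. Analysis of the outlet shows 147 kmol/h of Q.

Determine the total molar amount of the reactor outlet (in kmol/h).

4390 kmol/h

For Q: n = n₀ + 1ξ → 147 = 0 + 1ξ, giving ξ = 147 kmol/h.
Outlet amounts (n = n₀ + ν ξ):
  R: 651.1 − 1(147) = 504.1
  P: 4035 − 2(147) = 3741
  Q: 0 + 1(147) = 147
Total out = 504.1 + 3741 + 147 = 4392 kmol/h.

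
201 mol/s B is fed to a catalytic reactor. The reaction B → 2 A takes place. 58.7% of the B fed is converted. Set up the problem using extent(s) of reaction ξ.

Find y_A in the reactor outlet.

B reacted = 0.587 × 201 = 118 mol/s; ν_B = −1, so ξ = 118/1 = 118 mol/s.
Outlet amounts (n = n₀ + ν ξ):
  B: 201 − 1(118) = 83.01
  A: 0 + 2(118) = 236
Total out = 319 mol/s; y_A = 236 / 319 = 0.7398.

0.74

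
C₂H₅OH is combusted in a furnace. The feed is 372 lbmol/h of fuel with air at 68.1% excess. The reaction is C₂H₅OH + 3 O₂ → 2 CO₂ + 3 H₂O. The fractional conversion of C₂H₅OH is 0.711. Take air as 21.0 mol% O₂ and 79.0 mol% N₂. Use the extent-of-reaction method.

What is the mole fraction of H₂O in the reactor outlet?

Stoichiometric O₂ = 3 × 372 = 1116 lbmol/h; O₂ fed = 1116 × 1.681 = 1876 lbmol/h.
N₂ fed = 1876 × 79/21 = 7057 lbmol/h.
Fuel reacted = 0.711 × 372 → ξ = 264.5 lbmol/h.
Outlet (n = n₀ + ν ξ):
  C₂H₅OH: 372 − 1(264.5) = 107.5
  O₂: 1876 − 3(264.5) = 1083
  N₂: 7057 (inert)
  CO₂: 0 + 2(264.5) = 529
  H₂O: 0 + 3(264.5) = 793.5
Total out = 9570 lbmol/h; y_H₂O = 793.5 / 9570 = 0.08291.

0.0829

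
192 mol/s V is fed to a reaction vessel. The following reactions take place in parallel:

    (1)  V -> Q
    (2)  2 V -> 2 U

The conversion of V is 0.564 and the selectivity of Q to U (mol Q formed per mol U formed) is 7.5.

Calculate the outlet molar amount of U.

Conversion of V: V consumed = 0.564 × 192 = 108.3 mol/s = 1ξ₁ + 2ξ₂.
Selectivity: 1ξ₁ / (2ξ₂) = 7.5 → ξ₁ = 15 ξ₂.
Substitute: (1·15 + 2) ξ₂ = 108.3 → ξ₂ = 6.37 mol/s, ξ₁ = 95.55 mol/s.
Outlet amounts (n = n₀ + Σ ν·ξ):
  V: 192 − 1(95.55) − 2(6.37) = 83.71
  Q: 0 + 1(95.55) = 95.55
  U: 0 + 2(6.37) = 12.74

12.7 mol/s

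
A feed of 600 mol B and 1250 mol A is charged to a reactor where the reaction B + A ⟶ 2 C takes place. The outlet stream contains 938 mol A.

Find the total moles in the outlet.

1850 mol

For A: n = n₀ − 1ξ → 938 = 1250 − 1ξ, giving ξ = 312 mol.
Outlet amounts (n = n₀ + ν ξ):
  B: 600 − 1(312) = 288
  A: 1250 − 1(312) = 938
  C: 0 + 2(312) = 624
Total out = 288 + 938 + 624 = 1850 mol.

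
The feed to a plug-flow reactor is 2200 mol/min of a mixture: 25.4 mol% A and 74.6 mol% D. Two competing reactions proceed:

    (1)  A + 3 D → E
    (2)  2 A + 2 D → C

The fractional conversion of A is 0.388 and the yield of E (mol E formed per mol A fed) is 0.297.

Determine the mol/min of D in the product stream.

1090 mol/min

Yield of E: 1ξ₁ / 558.8 = 0.297 → ξ₁ = 166 mol/min.
Conversion of A: 1ξ₁ + 2ξ₂ = 0.388 × 558.8 = 216.8 → ξ₂ = 25.43 mol/min.
Outlet amounts (n = n₀ + Σ ν·ξ):
  A: 558.8 − 1(166) − 2(25.43) = 342
  D: 1641 − 3(166) − 2(25.43) = 1092
  E: 0 + 1(166) = 166
  C: 0 + 1(25.43) = 25.43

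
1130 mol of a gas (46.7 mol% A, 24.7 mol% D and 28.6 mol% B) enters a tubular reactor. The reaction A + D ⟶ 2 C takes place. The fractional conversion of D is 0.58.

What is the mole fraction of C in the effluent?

0.287

D reacted = 0.58 × 279.1 = 161.9 mol; ν_D = −1, so ξ = 161.9/1 = 161.9 mol.
Outlet amounts (n = n₀ + ν ξ):
  A: 527.7 − 1(161.9) = 365.8
  D: 279.1 − 1(161.9) = 117.2
  C: 0 + 2(161.9) = 323.8
  B: 323.2 (inert)
Total out = 1130 mol; y_C = 323.8 / 1130 = 0.2865.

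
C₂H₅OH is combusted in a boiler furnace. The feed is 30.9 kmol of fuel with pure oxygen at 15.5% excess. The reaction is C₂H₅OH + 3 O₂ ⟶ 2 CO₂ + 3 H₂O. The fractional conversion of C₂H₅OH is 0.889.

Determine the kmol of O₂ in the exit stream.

24.7 kmol

Stoichiometric O₂ = 3 × 30.9 = 92.7 kmol; O₂ fed = 92.7 × 1.155 = 107.1 kmol.
Fuel reacted = 0.889 × 30.9 → ξ = 27.47 kmol.
Outlet (n = n₀ + ν ξ):
  C₂H₅OH: 30.9 − 1(27.47) = 3.43
  O₂: 107.1 − 3(27.47) = 24.66
  CO₂: 0 + 2(27.47) = 54.94
  H₂O: 0 + 3(27.47) = 82.41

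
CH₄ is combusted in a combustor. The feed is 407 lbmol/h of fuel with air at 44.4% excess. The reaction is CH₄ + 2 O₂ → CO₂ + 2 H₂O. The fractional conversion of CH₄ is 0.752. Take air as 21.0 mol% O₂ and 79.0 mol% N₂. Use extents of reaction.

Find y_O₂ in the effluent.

Stoichiometric O₂ = 2 × 407 = 814 lbmol/h; O₂ fed = 814 × 1.444 = 1175 lbmol/h.
N₂ fed = 1175 × 79/21 = 4422 lbmol/h.
Fuel reacted = 0.752 × 407 → ξ = 306.1 lbmol/h.
Outlet (n = n₀ + ν ξ):
  CH₄: 407 − 1(306.1) = 100.9
  O₂: 1175 − 2(306.1) = 563.3
  N₂: 4422 (inert)
  CO₂: 0 + 1(306.1) = 306.1
  H₂O: 0 + 2(306.1) = 612.1
Total out = 6004 lbmol/h; y_O₂ = 563.3 / 6004 = 0.09382.

0.0938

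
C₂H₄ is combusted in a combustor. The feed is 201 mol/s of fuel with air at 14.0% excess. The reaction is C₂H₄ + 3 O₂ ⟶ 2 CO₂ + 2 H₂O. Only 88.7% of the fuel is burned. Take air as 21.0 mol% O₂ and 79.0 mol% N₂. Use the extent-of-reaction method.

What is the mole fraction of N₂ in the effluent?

0.744

Stoichiometric O₂ = 3 × 201 = 603 mol/s; O₂ fed = 603 × 1.140 = 687.4 mol/s.
N₂ fed = 687.4 × 79/21 = 2586 mol/s.
Fuel reacted = 0.887 × 201 → ξ = 178.3 mol/s.
Outlet (n = n₀ + ν ξ):
  C₂H₄: 201 − 1(178.3) = 22.71
  O₂: 687.4 − 3(178.3) = 152.6
  N₂: 2586 (inert)
  CO₂: 0 + 2(178.3) = 356.6
  H₂O: 0 + 2(178.3) = 356.6
Total out = 3474 mol/s; y_N₂ = 2586 / 3474 = 0.7443.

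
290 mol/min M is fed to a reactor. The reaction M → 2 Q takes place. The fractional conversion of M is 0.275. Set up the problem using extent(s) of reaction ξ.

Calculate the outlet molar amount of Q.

M reacted = 0.275 × 290 = 79.75 mol/min; ν_M = −1, so ξ = 79.75/1 = 79.75 mol/min.
Outlet amounts (n = n₀ + ν ξ):
  M: 290 − 1(79.75) = 210.2
  Q: 0 + 2(79.75) = 159.5

160 mol/min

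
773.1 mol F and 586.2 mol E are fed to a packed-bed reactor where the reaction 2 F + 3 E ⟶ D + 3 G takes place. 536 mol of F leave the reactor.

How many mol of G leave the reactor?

For F: n = n₀ − 2ξ → 536 = 773.1 − 2ξ, giving ξ = 118.6 mol.
Outlet amounts (n = n₀ + ν ξ):
  F: 773.1 − 2(118.6) = 536
  E: 586.2 − 3(118.6) = 230.6
  D: 0 + 1(118.6) = 118.6
  G: 0 + 3(118.6) = 355.7

356 mol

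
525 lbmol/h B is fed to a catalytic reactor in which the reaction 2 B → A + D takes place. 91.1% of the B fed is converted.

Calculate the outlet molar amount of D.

B reacted = 0.911 × 525 = 478.3 lbmol/h; ν_B = −2, so ξ = 478.3/2 = 239.1 lbmol/h.
Outlet amounts (n = n₀ + ν ξ):
  B: 525 − 2(239.1) = 46.72
  A: 0 + 1(239.1) = 239.1
  D: 0 + 1(239.1) = 239.1

239 lbmol/h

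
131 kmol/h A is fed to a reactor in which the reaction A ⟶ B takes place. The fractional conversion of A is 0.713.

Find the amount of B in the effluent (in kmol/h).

93.4 kmol/h

A reacted = 0.713 × 131 = 93.4 kmol/h; ν_A = −1, so ξ = 93.4/1 = 93.4 kmol/h.
Outlet amounts (n = n₀ + ν ξ):
  A: 131 − 1(93.4) = 37.6
  B: 0 + 1(93.4) = 93.4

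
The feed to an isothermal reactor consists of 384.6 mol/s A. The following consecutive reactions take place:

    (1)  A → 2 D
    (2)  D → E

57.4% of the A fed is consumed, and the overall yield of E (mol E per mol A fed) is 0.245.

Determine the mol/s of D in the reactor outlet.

347 mol/s

Conversion of A: A consumed = 1ξ₁ = 0.574 × 384.6 → ξ₁ = 220.8 mol/s.
Yield of E: 1ξ₂ / 384.6 = 0.245 → ξ₂ = 94.23 mol/s.
Outlet amounts (n = n₀ + Σ ν·ξ):
  A: 384.6 − 1(220.8) = 163.8
  D: 0 + 2(220.8) − 1(94.23) = 347.3
  E: 0 + 1(94.23) = 94.23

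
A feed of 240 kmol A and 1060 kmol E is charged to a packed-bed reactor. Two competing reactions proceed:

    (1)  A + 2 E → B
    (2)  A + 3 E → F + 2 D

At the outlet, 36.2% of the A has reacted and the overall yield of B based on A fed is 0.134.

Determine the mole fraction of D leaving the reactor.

Yield of B: 1ξ₁ / 240 = 0.134 → ξ₁ = 32.16 kmol.
Conversion of A: 1ξ₁ + 1ξ₂ = 0.362 × 240 = 86.88 → ξ₂ = 54.72 kmol.
Outlet amounts (n = n₀ + Σ ν·ξ):
  A: 240 − 1(32.16) − 1(54.72) = 153.1
  E: 1060 − 2(32.16) − 3(54.72) = 831.5
  B: 0 + 1(32.16) = 32.16
  F: 0 + 1(54.72) = 54.72
  D: 0 + 2(54.72) = 109.4
Total out = 1181 kmol; y_D = 109.4 / 1181 = 0.09267.

0.0927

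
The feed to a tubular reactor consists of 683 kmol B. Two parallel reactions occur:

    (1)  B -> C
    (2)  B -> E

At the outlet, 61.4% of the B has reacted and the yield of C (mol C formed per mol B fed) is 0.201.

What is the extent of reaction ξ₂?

ξ₂ = 282 kmol

Yield of C: 1ξ₁ / 683 = 0.201 → ξ₁ = 137.3 kmol.
Conversion of B: 1ξ₁ + 1ξ₂ = 0.614 × 683 = 419.4 → ξ₂ = 282.1 kmol.
Outlet amounts (n = n₀ + Σ ν·ξ):
  B: 683 − 1(137.3) − 1(282.1) = 263.6
  C: 0 + 1(137.3) = 137.3
  E: 0 + 1(282.1) = 282.1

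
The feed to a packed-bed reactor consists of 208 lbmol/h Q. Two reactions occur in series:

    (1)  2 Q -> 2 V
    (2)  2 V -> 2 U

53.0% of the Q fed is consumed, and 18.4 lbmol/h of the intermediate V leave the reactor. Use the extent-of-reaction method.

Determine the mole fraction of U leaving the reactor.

0.442

Conversion of Q: Q consumed = 2ξ₁ = 0.53 × 208 → ξ₁ = 55.12 lbmol/h.
V balance: n_V = 0 + 2ξ₁ − 2ξ₂ = 18.4 → ξ₂ = (2·55.12 − 18.4)/2 = 45.92 lbmol/h.
Outlet amounts (n = n₀ + Σ ν·ξ):
  Q: 208 − 2(55.12) = 97.76
  V: 0 + 2(55.12) − 2(45.92) = 18.4
  U: 0 + 2(45.92) = 91.84
Total out = 208 lbmol/h; y_U = 91.84 / 208 = 0.4415.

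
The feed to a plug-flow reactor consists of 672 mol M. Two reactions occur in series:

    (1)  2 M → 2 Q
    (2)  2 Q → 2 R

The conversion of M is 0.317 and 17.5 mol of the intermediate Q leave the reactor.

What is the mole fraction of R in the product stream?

Conversion of M: M consumed = 2ξ₁ = 0.317 × 672 → ξ₁ = 106.5 mol.
Q balance: n_Q = 0 + 2ξ₁ − 2ξ₂ = 17.5 → ξ₂ = (2·106.5 − 17.5)/2 = 97.76 mol.
Outlet amounts (n = n₀ + Σ ν·ξ):
  M: 672 − 2(106.5) = 459
  Q: 0 + 2(106.5) − 2(97.76) = 17.5
  R: 0 + 2(97.76) = 195.5
Total out = 672 mol; y_R = 195.5 / 672 = 0.291.

0.291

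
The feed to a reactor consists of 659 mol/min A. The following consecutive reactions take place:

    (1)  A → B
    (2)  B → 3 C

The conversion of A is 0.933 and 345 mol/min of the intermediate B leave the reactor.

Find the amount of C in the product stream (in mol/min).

Conversion of A: A consumed = 1ξ₁ = 0.933 × 659 → ξ₁ = 614.8 mol/min.
B balance: n_B = 0 + 1ξ₁ − 1ξ₂ = 345 → ξ₂ = (1·614.8 − 345)/1 = 269.8 mol/min.
Outlet amounts (n = n₀ + Σ ν·ξ):
  A: 659 − 1(614.8) = 44.15
  B: 0 + 1(614.8) − 1(269.8) = 345
  C: 0 + 3(269.8) = 809.5

810 mol/min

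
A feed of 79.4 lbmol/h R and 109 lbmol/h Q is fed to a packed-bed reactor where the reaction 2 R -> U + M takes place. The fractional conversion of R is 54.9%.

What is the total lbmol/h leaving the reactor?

188 lbmol/h

R reacted = 0.549 × 79.4 = 43.59 lbmol/h; ν_R = −2, so ξ = 43.59/2 = 21.8 lbmol/h.
Outlet amounts (n = n₀ + ν ξ):
  R: 79.4 − 2(21.8) = 35.81
  U: 0 + 1(21.8) = 21.8
  M: 0 + 1(21.8) = 21.8
  Q: 109 (inert)
Total out = 35.81 + 21.8 + 21.8 + 109 = 188.4 lbmol/h.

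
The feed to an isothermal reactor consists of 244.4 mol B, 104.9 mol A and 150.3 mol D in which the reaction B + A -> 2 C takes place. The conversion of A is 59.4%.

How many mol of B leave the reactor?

A reacted = 0.594 × 104.9 = 62.31 mol; ν_A = −1, so ξ = 62.31/1 = 62.31 mol.
Outlet amounts (n = n₀ + ν ξ):
  B: 244.4 − 1(62.31) = 182.1
  A: 104.9 − 1(62.31) = 42.59
  C: 0 + 2(62.31) = 124.6
  D: 150.3 (inert)

182 mol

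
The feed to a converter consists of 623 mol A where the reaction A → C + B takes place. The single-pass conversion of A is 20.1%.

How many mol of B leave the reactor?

A reacted = 0.201 × 623 = 125.2 mol; ν_A = −1, so ξ = 125.2/1 = 125.2 mol.
Outlet amounts (n = n₀ + ν ξ):
  A: 623 − 1(125.2) = 497.8
  C: 0 + 1(125.2) = 125.2
  B: 0 + 1(125.2) = 125.2

125 mol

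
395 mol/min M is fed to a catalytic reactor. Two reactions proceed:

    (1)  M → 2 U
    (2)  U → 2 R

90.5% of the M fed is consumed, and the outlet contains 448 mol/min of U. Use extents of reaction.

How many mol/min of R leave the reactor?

Conversion of M: M consumed = 1ξ₁ = 0.905 × 395 → ξ₁ = 357.5 mol/min.
U balance: n_U = 0 + 2ξ₁ − 1ξ₂ = 448 → ξ₂ = (2·357.5 − 448)/1 = 267 mol/min.
Outlet amounts (n = n₀ + Σ ν·ξ):
  M: 395 − 1(357.5) = 37.52
  U: 0 + 2(357.5) − 1(267) = 448
  R: 0 + 2(267) = 533.9

534 mol/min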